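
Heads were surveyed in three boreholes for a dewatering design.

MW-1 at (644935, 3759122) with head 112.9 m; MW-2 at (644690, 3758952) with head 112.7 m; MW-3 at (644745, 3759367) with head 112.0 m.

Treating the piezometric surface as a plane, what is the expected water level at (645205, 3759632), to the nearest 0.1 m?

Differences from MW-1: to MW-2 (Δx, Δy, Δh) = (-245, -170, -0.2); to MW-3 = (-190, 245, -0.9).
Solve a·Δx + b·Δy = Δh: det = (-245)·245 − (-190)·(-170) = -92325.
∂h/∂x = [(-0.2)·245 − (-0.9)·(-170)] / -92325 = +0.002188
∂h/∂y = [(-245)·(-0.9) − (-190)·(-0.2)] / -92325 = -0.001977
h(645205, 3759632) = 112.9 + (+0.002188)·(270) + (-0.001977)·(510) = 112.9 +0.591 -1.008 = 112.483 m.

112.5 m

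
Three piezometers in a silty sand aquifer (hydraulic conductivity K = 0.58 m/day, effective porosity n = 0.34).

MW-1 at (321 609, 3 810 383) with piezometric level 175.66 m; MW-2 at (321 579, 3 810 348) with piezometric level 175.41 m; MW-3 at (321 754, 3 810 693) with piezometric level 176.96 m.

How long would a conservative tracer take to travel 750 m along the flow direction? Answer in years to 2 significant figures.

With h = a·x + b·y + c and MW-1 as origin, the differences give:
  (-30)·a + (-35)·b = -0.25
  145·a + 310·b = +1.30
Eliminate b (×310 and ×(-35), subtract): -4225·a = -32.000 → a = ∂h/∂x = +0.007574
Back-substitute: b = ∂h/∂y = +0.0006509.
|∇h| = √(0.007574² + 0.0006509²) = 0.007602
Seepage velocity v = K·i/n = 0.58 × 0.007602 / 0.34 = 0.01297 m/day.
t = 750 / 0.01297 = 5.783e+04 days = 158 years.

160 years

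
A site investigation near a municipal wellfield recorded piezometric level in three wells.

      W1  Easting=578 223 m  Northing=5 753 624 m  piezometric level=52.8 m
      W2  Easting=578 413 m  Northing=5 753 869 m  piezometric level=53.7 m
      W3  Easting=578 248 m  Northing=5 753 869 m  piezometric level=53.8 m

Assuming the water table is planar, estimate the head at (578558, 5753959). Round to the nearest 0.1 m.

54.0 m

Taking W1 as reference: W2−W1 = (190, 245, +0.9); W3−W1 = (25, 245, +1.0).
Solve a·Δx + b·Δy = Δh: det = 190·245 − 25·245 = 40425.
∂h/∂x = [(+0.9)·245 − (+1.0)·245] / 40425 = -0.0006061
∂h/∂y = [190·(+1.0) − 25·(+0.9)] / 40425 = +0.004143
h(578558, 5753959) = 52.8 + (-0.0006061)·(335) + (+0.004143)·(335) = 52.8 -0.203 +1.388 = 53.985 m.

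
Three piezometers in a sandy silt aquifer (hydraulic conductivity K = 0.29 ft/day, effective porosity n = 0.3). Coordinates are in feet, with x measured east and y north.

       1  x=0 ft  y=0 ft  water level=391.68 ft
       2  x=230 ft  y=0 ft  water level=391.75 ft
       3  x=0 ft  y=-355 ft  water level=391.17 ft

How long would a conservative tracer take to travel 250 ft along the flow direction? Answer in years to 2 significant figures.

∂h/∂x = (391.75 − 391.68) / (230 − 0) = +0.0003043
∂h/∂y = (391.17 − 391.68) / (-355 − 0) = +0.001437
|∇h| = √(0.0003043² + 0.001437²) = 0.001469
Seepage velocity v = K·i/n = 0.29 × 0.001469 / 0.3 = 0.00142 ft/day.
t = 250 / 0.00142 = 1.761e+05 days = 482 years.

480 years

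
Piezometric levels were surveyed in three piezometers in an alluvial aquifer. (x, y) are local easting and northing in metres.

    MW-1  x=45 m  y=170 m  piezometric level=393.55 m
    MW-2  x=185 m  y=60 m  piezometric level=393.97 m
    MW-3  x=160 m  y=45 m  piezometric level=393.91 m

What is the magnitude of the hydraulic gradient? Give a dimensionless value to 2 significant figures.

0.0027

Taking MW-1 as reference: MW-2−MW-1 = (140, -110, +0.42); MW-3−MW-1 = (115, -125, +0.36).
Solve a·Δx + b·Δy = Δh: det = 140·(-125) − 115·(-110) = -4850.
∂h/∂x = [(+0.42)·(-125) − (+0.36)·(-110)] / -4850 = +0.002660
∂h/∂y = [140·(+0.36) − 115·(+0.42)] / -4850 = -0.0004330
|∇h| = √(0.002660² + -0.0004330²) = 0.002695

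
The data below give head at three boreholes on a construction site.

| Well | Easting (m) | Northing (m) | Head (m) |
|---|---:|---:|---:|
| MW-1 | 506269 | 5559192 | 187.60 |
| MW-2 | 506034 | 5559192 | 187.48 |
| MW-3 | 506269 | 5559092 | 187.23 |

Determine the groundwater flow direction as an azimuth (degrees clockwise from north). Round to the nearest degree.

∂h/∂x = (187.48 − 187.60) / (506034 − 506269) = +0.0005106
∂h/∂y = (187.23 − 187.60) / (5559092 − 5559192) = +0.003700
Flow direction (−∇h) has components (-0.0005106 E, -0.003700 N).
Azimuth = atan2(E, N) = atan2(-0.0005106, -0.003700) = 187.9° ≈ 188°.

188°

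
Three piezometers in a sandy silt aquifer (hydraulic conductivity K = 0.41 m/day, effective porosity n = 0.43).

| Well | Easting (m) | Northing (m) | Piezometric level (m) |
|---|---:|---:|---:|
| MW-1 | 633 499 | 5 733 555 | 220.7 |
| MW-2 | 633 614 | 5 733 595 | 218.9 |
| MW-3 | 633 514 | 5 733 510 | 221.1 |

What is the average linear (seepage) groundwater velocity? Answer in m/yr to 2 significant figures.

Three-point gradient (reference MW-1): Δ to MW-2 = (115, 40, -1.8), Δ to MW-3 = (15, -45, +0.4).
∂h/∂x = -0.01126, ∂h/∂y = -0.01264 (det = -5775).
|∇h| = √(-0.01126² + -0.01264²) = 0.01693
Seepage velocity v = K·i/n = 0.41 × 0.01693 / 0.43 = 0.01614 m/day = 5.895 m/yr.

5.9 m/yr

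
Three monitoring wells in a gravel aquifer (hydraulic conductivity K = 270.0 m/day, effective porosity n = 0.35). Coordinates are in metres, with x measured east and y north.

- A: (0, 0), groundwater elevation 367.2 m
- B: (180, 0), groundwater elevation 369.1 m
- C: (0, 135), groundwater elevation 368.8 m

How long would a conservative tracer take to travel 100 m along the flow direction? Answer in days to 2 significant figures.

∂h/∂x = (369.1 − 367.2) / (180 − 0) = +0.01056
∂h/∂y = (368.8 − 367.2) / (135 − 0) = +0.01185
|∇h| = √(0.01056² + 0.01185²) = 0.01587
Seepage velocity v = K·i/n = 270.0 × 0.01587 / 0.35 = 12.24 m/day.
t = 100 / 12.24 = 8.17 days.

8.2 days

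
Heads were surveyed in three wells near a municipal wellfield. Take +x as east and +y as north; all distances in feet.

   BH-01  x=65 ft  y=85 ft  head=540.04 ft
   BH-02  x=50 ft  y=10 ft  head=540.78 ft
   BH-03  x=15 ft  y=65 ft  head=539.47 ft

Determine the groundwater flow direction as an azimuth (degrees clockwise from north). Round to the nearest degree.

Differences from BH-01: to BH-02 (Δx, Δy, Δh) = (-15, -75, +0.74); to BH-03 = (-50, -20, -0.57).
Determinant of the coordinate differences = (-15)·(-20) − (-50)·(-75) = -3450.
∂h/∂x = [(+0.74)·(-20) − (-0.57)·(-75)] / -3450 = +0.01668
∂h/∂y = [(-15)·(-0.57) − (-50)·(+0.74)] / -3450 = -0.01320
Flow direction (−∇h) has components (-0.01668 E, +0.01320 N).
Azimuth = atan2(E, N) = atan2(-0.01668, +0.01320) = 308.4° ≈ 308°.

308°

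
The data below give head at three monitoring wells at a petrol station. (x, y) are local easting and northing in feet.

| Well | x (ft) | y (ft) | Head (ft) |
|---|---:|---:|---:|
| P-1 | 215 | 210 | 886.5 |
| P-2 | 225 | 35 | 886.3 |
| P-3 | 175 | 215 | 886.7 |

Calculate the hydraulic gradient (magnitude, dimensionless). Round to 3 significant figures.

0.00497

Taking P-1 as reference: P-2−P-1 = (10, -175, -0.2); P-3−P-1 = (-40, 5, +0.2).
Determinant of the coordinate differences = 10·5 − (-40)·(-175) = -6950.
∂h/∂x = [(-0.2)·5 − (+0.2)·(-175)] / -6950 = -0.004892
∂h/∂y = [10·(+0.2) − (-40)·(-0.2)] / -6950 = +0.0008633
|∇h| = √(-0.004892² + 0.0008633²) = 0.004968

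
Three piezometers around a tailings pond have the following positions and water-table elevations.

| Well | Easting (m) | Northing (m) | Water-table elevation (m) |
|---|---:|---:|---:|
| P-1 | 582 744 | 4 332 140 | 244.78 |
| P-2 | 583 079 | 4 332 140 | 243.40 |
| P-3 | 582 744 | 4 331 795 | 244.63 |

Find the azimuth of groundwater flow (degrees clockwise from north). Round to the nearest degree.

096°

∂h/∂x = (243.40 − 244.78) / (583079 − 582744) = -0.004119
∂h/∂y = (244.63 − 244.78) / (4331795 − 4332140) = +0.0004348
Flow direction (−∇h) has components (+0.004119 E, -0.0004348 N).
Azimuth = atan2(E, N) = atan2(+0.004119, -0.0004348) = 96.0° ≈ 096°.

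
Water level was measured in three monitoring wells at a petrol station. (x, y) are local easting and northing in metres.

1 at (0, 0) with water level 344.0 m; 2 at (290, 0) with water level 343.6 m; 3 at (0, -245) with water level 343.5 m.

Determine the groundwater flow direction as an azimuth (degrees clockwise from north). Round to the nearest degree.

∂h/∂x = (343.6 − 344.0) / (290 − 0) = -0.001379
∂h/∂y = (343.5 − 344.0) / (-245 − 0) = +0.002041
Flow direction (−∇h) has components (+0.001379 E, -0.002041 N).
Azimuth = atan2(E, N) = atan2(+0.001379, -0.002041) = 145.9° ≈ 146°.

146°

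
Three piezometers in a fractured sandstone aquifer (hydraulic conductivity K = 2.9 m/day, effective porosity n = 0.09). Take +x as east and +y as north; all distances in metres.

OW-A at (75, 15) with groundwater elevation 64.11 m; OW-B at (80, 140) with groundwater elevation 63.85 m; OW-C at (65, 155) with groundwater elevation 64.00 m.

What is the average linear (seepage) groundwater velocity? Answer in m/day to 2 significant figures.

0.38 m/day

Differences from OW-A: to OW-B (Δx, Δy, Δh) = (5, 125, -0.26); to OW-C = (-10, 140, -0.11).
Determinant of the coordinate differences = 5·140 − (-10)·125 = 1950.
∂h/∂x = [(-0.26)·140 − (-0.11)·125] / 1950 = -0.01162
∂h/∂y = [5·(-0.11) − (-10)·(-0.26)] / 1950 = -0.001615
|∇h| = √(-0.01162² + -0.001615²) = 0.01173
Seepage velocity v = K·i/n = 2.9 × 0.01173 / 0.09 = 0.378 m/day.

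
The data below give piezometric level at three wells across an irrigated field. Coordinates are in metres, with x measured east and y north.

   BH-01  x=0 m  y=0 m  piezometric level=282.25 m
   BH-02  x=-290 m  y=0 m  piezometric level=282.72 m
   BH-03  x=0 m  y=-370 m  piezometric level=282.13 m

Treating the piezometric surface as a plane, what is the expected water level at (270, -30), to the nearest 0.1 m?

281.8 m

∂h/∂x = (282.72 − 282.25) / (-290 − 0) = -0.001621
∂h/∂y = (282.13 − 282.25) / (-370 − 0) = +0.0003243
h(270, -30) = 282.25 + (-0.001621)·(270) + (+0.0003243)·(-30) = 282.25 -0.438 -0.010 = 281.803 m.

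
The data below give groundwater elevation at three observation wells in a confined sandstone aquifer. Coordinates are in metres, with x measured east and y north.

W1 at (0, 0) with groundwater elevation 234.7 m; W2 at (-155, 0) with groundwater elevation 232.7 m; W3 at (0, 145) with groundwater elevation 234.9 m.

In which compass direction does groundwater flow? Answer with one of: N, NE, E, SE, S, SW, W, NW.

∂h/∂x = (232.7 − 234.7) / (-155 − 0) = +0.01290
∂h/∂y = (234.9 − 234.7) / (145 − 0) = +0.001379
Flow = −∇h = (-0.01290 east, -0.001379 north), which points west.

W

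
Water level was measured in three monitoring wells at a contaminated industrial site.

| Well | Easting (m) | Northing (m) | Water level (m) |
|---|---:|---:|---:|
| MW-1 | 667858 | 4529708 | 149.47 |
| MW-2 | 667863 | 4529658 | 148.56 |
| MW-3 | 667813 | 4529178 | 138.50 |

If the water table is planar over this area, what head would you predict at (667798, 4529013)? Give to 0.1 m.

Taking MW-1 as reference: MW-2−MW-1 = (5, -50, -0.91); MW-3−MW-1 = (-45, -530, -10.97).
Determinant of the coordinate differences = 5·(-530) − (-45)·(-50) = -4900.
∂h/∂x = [(-0.91)·(-530) − (-10.97)·(-50)] / -4900 = +0.01351
∂h/∂y = [5·(-10.97) − (-45)·(-0.91)] / -4900 = +0.01955
h(667798, 4529013) = 149.47 + (+0.01351)·(-60) + (+0.01955)·(-695) = 149.47 -0.811 -13.588 = 135.071 m.

135.1 m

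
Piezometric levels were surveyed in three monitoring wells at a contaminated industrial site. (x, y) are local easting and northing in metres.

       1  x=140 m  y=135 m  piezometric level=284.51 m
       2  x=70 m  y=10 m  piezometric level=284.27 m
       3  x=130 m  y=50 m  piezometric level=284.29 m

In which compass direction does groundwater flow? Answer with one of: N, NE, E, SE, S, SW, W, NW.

SE

Taking 1 as reference: 2−1 = (-70, -125, -0.24); 3−1 = (-10, -85, -0.22).
Solve a·Δx + b·Δy = Δh: det = (-70)·(-85) − (-10)·(-125) = 4700.
∂h/∂x = [(-0.24)·(-85) − (-0.22)·(-125)] / 4700 = -0.001511
∂h/∂y = [(-70)·(-0.22) − (-10)·(-0.24)] / 4700 = +0.002766
Flow = −∇h = (+0.001511 east, -0.002766 north), which points southeast.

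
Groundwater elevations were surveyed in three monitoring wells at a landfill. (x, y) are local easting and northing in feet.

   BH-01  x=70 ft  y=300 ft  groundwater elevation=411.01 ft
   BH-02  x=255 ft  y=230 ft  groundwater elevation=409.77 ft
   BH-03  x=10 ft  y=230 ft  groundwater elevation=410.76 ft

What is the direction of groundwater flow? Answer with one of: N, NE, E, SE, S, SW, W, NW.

Taking BH-01 as reference: BH-02−BH-01 = (185, -70, -1.24); BH-03−BH-01 = (-60, -70, -0.25).
Solve a·Δx + b·Δy = Δh: det = 185·(-70) − (-60)·(-70) = -17150.
∂h/∂x = [(-1.24)·(-70) − (-0.25)·(-70)] / -17150 = -0.004041
∂h/∂y = [185·(-0.25) − (-60)·(-1.24)] / -17150 = +0.007035
Flow = −∇h = (+0.004041 east, -0.007035 north), which points southeast.

SE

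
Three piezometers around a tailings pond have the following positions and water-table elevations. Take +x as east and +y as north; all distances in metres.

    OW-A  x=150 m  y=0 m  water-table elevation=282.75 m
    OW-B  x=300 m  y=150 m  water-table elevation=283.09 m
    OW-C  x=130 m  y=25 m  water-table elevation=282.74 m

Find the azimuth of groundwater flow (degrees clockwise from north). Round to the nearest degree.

242°

Three-point gradient (reference OW-A): Δ to OW-B = (150, 150, +0.34), Δ to OW-C = (-20, 25, -0.01).
∂h/∂x = +0.001481, ∂h/∂y = +0.0007852 (det = 6750).
Flow direction (−∇h) has components (-0.001481 E, -0.0007852 N).
Azimuth = atan2(E, N) = atan2(-0.001481, -0.0007852) = 242.1° ≈ 242°.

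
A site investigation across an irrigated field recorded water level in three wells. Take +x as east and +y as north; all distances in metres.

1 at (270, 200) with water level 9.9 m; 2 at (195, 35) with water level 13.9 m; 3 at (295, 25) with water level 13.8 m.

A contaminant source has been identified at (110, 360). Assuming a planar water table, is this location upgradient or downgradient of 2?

Taking 1 as reference: 2−1 = (-75, -165, +4.0); 3−1 = (25, -175, +3.9).
Solve a·Δx + b·Δy = Δh: det = (-75)·(-175) − 25·(-165) = 17250.
∂h/∂x = [(+4.0)·(-175) − (+3.9)·(-165)] / 17250 = -0.003275
∂h/∂y = [(-75)·(+3.9) − 25·(+4.0)] / 17250 = -0.02275
Head at (110, 360) = 9.9 + (-0.003275)·(-160) + (-0.02275)·(160) = 6.78 m.
That is lower than the 13.9 m at 2, so the point is downgradient.

downgradient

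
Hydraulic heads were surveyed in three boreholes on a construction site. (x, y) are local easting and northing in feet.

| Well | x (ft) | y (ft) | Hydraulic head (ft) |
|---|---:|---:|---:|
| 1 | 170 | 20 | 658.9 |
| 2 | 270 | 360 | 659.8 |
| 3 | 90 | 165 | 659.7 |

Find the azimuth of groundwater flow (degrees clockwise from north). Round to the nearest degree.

Taking 1 as reference: 2−1 = (100, 340, +0.9); 3−1 = (-80, 145, +0.8).
Determinant of the coordinate differences = 100·145 − (-80)·340 = 41700.
∂h/∂x = [(+0.9)·145 − (+0.8)·340] / 41700 = -0.003393
∂h/∂y = [100·(+0.8) − (-80)·(+0.9)] / 41700 = +0.003645
Flow direction (−∇h) has components (+0.003393 E, -0.003645 N).
Azimuth = atan2(E, N) = atan2(+0.003393, -0.003645) = 137.0° ≈ 137°.

137°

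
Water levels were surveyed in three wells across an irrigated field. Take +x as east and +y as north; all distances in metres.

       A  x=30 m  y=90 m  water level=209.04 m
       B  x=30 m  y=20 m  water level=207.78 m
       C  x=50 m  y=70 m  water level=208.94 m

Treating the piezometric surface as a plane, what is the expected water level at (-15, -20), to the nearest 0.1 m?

206.5 m

Taking A as reference: B−A = (0, -70, -1.26); C−A = (20, -20, -0.10).
Determinant of the coordinate differences = 0·(-20) − 20·(-70) = 1400.
∂h/∂x = [(-1.26)·(-20) − (-0.10)·(-70)] / 1400 = +0.01300
∂h/∂y = [0·(-0.10) − 20·(-1.26)] / 1400 = +0.01800
h(-15, -20) = 209.04 + (+0.01300)·(-45) + (+0.01800)·(-110) = 209.04 -0.585 -1.980 = 206.475 m.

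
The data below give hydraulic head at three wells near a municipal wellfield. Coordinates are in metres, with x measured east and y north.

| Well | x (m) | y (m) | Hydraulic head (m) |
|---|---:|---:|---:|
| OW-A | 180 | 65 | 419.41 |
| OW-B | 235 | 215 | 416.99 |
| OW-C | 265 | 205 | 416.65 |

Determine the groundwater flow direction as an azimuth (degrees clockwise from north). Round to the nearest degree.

With h = a·x + b·y + c and OW-A as origin, the differences give:
  55·a + 150·b = -2.42
  85·a + 140·b = -2.76
Eliminate b (×140 and ×150, subtract): -5050·a = 75.200 → a = ∂h/∂x = -0.01489
Back-substitute: b = ∂h/∂y = -0.01067.
Flow direction (−∇h) has components (+0.01489 E, +0.01067 N).
Azimuth = atan2(E, N) = atan2(+0.01489, +0.01067) = 54.4° ≈ 054°.

054°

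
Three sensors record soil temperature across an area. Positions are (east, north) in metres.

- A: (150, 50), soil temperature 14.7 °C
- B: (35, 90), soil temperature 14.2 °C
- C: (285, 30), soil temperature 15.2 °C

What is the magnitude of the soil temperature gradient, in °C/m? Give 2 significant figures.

0.0046 °C/m

Taking A as reference: B−A = (-115, 40, -0.5); C−A = (135, -20, +0.5).
Solve a·Δx + b·Δy = ΔT: det = (-115)·(-20) − 135·40 = -3100.
∂T/∂x = [(-0.5)·(-20) − (+0.5)·40] / -3100 = +0.003226
∂T/∂y = [(-115)·(+0.5) − 135·(-0.5)] / -3100 = -0.003226
|∇f| = √(0.003226² + -0.003226²) = 0.004562 °C/m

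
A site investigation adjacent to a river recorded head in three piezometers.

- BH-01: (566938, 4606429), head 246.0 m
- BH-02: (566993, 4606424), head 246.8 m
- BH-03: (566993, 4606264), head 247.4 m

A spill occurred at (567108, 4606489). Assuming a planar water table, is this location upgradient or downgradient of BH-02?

Differences from BH-01: to BH-02 (Δx, Δy, Δh) = (55, -5, +0.8); to BH-03 = (55, -165, +1.4).
Determinant of the coordinate differences = 55·(-165) − 55·(-5) = -8800.
∂h/∂x = [(+0.8)·(-165) − (+1.4)·(-5)] / -8800 = +0.01420
∂h/∂y = [55·(+1.4) − 55·(+0.8)] / -8800 = -0.003750
Head at (567108, 4606489) = 246.0 + (+0.01420)·(170) + (-0.003750)·(60) = 248.19 m.
That is higher than the 246.8 m at BH-02, so the point is upgradient.

upgradient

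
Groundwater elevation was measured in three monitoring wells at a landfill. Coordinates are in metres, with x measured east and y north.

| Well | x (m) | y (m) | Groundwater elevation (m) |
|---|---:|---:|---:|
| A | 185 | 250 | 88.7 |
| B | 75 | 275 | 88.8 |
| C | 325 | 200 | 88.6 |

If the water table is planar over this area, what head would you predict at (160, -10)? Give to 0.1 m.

Differences from A: to B (Δx, Δy, Δh) = (-110, 25, +0.1); to C = (140, -50, -0.1).
Solve a·Δx + b·Δy = Δh: det = (-110)·(-50) − 140·25 = 2000.
∂h/∂x = [(+0.1)·(-50) − (-0.1)·25] / 2000 = -0.001250
∂h/∂y = [(-110)·(-0.1) − 140·(+0.1)] / 2000 = -0.001500
h(160, -10) = 88.7 + (-0.001250)·(-25) + (-0.001500)·(-260) = 88.7 +0.031 +0.390 = 89.121 m.

89.1 m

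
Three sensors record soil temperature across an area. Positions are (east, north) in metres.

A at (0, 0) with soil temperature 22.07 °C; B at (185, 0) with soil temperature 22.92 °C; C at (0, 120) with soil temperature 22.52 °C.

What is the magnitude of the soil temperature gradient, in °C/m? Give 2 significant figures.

0.0059 °C/m

∂T/∂x = (22.92 − 22.07) / (185 − 0) = +0.004595
∂T/∂y = (22.52 − 22.07) / (120 − 0) = +0.003750
|∇f| = √(0.004595² + 0.003750²) = 0.005931 °C/m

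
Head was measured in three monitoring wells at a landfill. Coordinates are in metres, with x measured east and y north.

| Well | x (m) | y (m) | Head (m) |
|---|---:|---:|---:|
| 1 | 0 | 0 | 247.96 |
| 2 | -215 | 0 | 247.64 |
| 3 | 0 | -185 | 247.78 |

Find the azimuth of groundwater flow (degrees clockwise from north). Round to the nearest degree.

∂h/∂x = (247.64 − 247.96) / (-215 − 0) = +0.001488
∂h/∂y = (247.78 − 247.96) / (-185 − 0) = +0.0009730
Flow direction (−∇h) has components (-0.001488 E, -0.0009730 N).
Azimuth = atan2(E, N) = atan2(-0.001488, -0.0009730) = 236.8° ≈ 237°.

237°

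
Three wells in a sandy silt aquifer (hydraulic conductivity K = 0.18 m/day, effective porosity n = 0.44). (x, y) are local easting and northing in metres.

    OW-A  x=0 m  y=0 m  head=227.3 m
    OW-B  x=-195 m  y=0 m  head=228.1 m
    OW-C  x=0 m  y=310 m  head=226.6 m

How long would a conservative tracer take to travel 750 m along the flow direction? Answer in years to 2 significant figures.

∂h/∂x = (228.1 − 227.3) / (-195 − 0) = -0.004103
∂h/∂y = (226.6 − 227.3) / (310 − 0) = -0.002258
|∇h| = √(-0.004103² + -0.002258²) = 0.004683
Seepage velocity v = K·i/n = 0.18 × 0.004683 / 0.44 = 0.001916 m/day.
t = 750 / 0.001916 = 3.914e+05 days = 1.07e+03 years.

1100 years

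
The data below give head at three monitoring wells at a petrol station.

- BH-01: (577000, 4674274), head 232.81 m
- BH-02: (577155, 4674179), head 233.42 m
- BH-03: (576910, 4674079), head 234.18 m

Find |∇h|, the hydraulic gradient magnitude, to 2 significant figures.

Differences from BH-01: to BH-02 (Δx, Δy, Δh) = (155, -95, +0.61); to BH-03 = (-90, -195, +1.37).
Determinant of the coordinate differences = 155·(-195) − (-90)·(-95) = -38775.
∂h/∂x = [(+0.61)·(-195) − (+1.37)·(-95)] / -38775 = -0.0002888
∂h/∂y = [155·(+1.37) − (-90)·(+0.61)] / -38775 = -0.006892
|∇h| = √(-0.0002888² + -0.006892²) = 0.006898

0.0069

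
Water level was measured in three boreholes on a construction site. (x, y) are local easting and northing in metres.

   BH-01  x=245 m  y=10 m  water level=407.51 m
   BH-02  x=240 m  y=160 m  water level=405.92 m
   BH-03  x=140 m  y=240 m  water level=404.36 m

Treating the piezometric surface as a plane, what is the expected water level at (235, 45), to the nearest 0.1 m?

Differences from BH-01: to BH-02 (Δx, Δy, Δh) = (-5, 150, -1.59); to BH-03 = (-105, 230, -3.15).
Determinant of the coordinate differences = (-5)·230 − (-105)·150 = 14600.
∂h/∂x = [(-1.59)·230 − (-3.15)·150] / 14600 = +0.007315
∂h/∂y = [(-5)·(-3.15) − (-105)·(-1.59)] / 14600 = -0.01036
h(235, 45) = 407.51 + (+0.007315)·(-10) + (-0.01036)·(35) = 407.51 -0.073 -0.362 = 407.074 m.

407.1 m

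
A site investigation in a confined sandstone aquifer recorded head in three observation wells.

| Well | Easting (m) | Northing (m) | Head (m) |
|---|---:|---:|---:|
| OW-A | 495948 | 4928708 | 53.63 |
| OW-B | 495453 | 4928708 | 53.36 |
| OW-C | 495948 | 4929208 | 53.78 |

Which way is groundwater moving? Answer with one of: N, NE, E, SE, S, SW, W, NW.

∂h/∂x = (53.36 − 53.63) / (495453 − 495948) = +0.0005455
∂h/∂y = (53.78 − 53.63) / (4929208 − 4928708) = +0.0003000
Flow = −∇h = (-0.0005455 east, -0.0003000 north), which points southwest.

SW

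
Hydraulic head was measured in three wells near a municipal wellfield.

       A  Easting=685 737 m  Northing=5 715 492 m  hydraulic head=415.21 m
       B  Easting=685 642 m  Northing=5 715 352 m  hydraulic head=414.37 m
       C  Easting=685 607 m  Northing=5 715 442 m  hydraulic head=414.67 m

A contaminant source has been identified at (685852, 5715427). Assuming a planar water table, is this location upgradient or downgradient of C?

upgradient

With h = a·x + b·y + c and A as origin, the differences give:
  (-95)·a + (-140)·b = -0.84
  (-130)·a + (-50)·b = -0.54
Eliminate b (×(-50) and ×(-140), subtract): -13450·a = -33.600 → a = ∂h/∂x = +0.002498
Back-substitute: b = ∂h/∂y = +0.004305.
Head at (685852, 5715427) = 415.21 + (+0.002498)·(115) + (+0.004305)·(-65) = 415.22 m.
That is higher than the 414.67 m at C, so the point is upgradient.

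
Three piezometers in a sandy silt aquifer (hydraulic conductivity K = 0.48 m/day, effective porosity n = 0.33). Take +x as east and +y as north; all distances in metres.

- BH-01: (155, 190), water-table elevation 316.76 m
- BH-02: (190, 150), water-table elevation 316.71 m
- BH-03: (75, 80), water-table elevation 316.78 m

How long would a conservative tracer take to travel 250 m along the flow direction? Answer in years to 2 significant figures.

470 years

With h = a·x + b·y + c and BH-01 as origin, the differences give:
  35·a + (-40)·b = -0.05
  (-80)·a + (-110)·b = +0.02
Eliminate b (×(-110) and ×(-40), subtract): -7050·a = 6.300 → a = ∂h/∂x = -0.0008936
Back-substitute: b = ∂h/∂y = +0.0004681.
|∇h| = √(-0.0008936² + 0.0004681²) = 0.001009
Seepage velocity v = K·i/n = 0.48 × 0.001009 / 0.33 = 0.001468 m/day.
t = 250 / 0.001468 = 1.703e+05 days = 466 years.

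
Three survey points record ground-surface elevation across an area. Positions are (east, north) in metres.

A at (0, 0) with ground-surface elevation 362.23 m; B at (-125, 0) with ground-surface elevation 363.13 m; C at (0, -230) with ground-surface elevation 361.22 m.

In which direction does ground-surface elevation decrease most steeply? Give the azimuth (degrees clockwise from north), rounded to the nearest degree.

121°

∂z/∂x = (363.13 − 362.23) / (-125 − 0) = -0.007200
∂z/∂y = (361.22 − 362.23) / (-230 − 0) = +0.004391
Steepest decrease is along −∇f: components (+0.007200 E, -0.004391 N).
Azimuth = atan2(+0.007200, -0.004391) = 121.4° ≈ 121°.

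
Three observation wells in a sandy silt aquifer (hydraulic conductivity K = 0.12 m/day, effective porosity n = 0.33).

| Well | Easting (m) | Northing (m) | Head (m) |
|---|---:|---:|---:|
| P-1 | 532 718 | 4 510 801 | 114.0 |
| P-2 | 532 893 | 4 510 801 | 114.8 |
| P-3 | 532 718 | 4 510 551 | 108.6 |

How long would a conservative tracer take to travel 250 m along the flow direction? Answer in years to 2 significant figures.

∂h/∂x = (114.8 − 114.0) / (532893 − 532718) = +0.004571
∂h/∂y = (108.6 − 114.0) / (4510551 − 4510801) = +0.02160
|∇h| = √(0.004571² + 0.02160²) = 0.02208
Seepage velocity v = K·i/n = 0.12 × 0.02208 / 0.33 = 0.008029 m/day.
t = 250 / 0.008029 = 3.114e+04 days = 85.3 years.

85 years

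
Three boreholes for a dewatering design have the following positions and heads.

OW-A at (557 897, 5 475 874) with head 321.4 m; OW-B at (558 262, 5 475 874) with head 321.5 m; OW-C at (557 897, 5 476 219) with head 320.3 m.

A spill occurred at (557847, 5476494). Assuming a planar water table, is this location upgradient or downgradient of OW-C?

∂h/∂x = (321.5 − 321.4) / (558262 − 557897) = +0.0002740
∂h/∂y = (320.3 − 321.4) / (5476219 − 5475874) = -0.003188
Head at (557847, 5476494) = 321.4 + (+0.0002740)·(-50) + (-0.003188)·(620) = 319.41 m.
That is lower than the 320.3 m at OW-C, so the point is downgradient.

downgradient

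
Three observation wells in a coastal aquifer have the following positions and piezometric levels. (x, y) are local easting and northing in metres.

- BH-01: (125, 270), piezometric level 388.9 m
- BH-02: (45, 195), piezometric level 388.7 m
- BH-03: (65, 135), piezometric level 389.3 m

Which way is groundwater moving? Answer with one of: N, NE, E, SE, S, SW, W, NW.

Taking BH-01 as reference: BH-02−BH-01 = (-80, -75, -0.2); BH-03−BH-01 = (-60, -135, +0.4).
Determinant of the coordinate differences = (-80)·(-135) − (-60)·(-75) = 6300.
∂h/∂x = [(-0.2)·(-135) − (+0.4)·(-75)] / 6300 = +0.009048
∂h/∂y = [(-80)·(+0.4) − (-60)·(-0.2)] / 6300 = -0.006984
Flow = −∇h = (-0.009048 east, +0.006984 north), which points northwest.

NW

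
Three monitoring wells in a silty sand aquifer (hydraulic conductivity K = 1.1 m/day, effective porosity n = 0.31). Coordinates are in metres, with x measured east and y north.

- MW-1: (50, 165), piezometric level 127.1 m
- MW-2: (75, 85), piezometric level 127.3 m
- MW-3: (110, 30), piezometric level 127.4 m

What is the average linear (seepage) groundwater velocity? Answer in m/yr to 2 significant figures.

4.9 m/yr

Taking MW-1 as reference: MW-2−MW-1 = (25, -80, +0.2); MW-3−MW-1 = (60, -135, +0.3).
Solve a·Δx + b·Δy = Δh: det = 25·(-135) − 60·(-80) = 1425.
∂h/∂x = [(+0.2)·(-135) − (+0.3)·(-80)] / 1425 = -0.002105
∂h/∂y = [25·(+0.3) − 60·(+0.2)] / 1425 = -0.003158
|∇h| = √(-0.002105² + -0.003158²) = 0.003795
Seepage velocity v = K·i/n = 1.1 × 0.003795 / 0.31 = 0.01347 m/day = 4.92 m/yr.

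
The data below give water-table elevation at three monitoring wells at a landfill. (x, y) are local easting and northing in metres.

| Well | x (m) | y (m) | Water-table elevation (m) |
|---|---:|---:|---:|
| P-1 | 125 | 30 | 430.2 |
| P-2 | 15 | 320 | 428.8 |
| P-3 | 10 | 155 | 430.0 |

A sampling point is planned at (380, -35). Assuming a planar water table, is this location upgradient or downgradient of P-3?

Three-point gradient (reference P-1): Δ to P-2 = (-110, 290, -1.4), Δ to P-3 = (-115, 125, -0.2).
∂h/∂x = -0.005969, ∂h/∂y = -0.007092 (det = 19600).
Head at (380, -35) = 430.2 + (-0.005969)·(255) + (-0.007092)·(-65) = 429.14 m.
That is lower than the 430.0 m at P-3, so the point is downgradient.

downgradient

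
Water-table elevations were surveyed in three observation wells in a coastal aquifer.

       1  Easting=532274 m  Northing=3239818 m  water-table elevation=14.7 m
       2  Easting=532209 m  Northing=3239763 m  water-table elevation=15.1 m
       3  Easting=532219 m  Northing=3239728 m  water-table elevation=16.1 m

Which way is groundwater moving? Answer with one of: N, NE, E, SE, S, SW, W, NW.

Differences from 1: to 2 (Δx, Δy, Δh) = (-65, -55, +0.4); to 3 = (-55, -90, +1.4).
Solve a·Δx + b·Δy = Δh: det = (-65)·(-90) − (-55)·(-55) = 2825.
∂h/∂x = [(+0.4)·(-90) − (+1.4)·(-55)] / 2825 = +0.01451
∂h/∂y = [(-65)·(+1.4) − (-55)·(+0.4)] / 2825 = -0.02442
Flow = −∇h = (-0.01451 east, +0.02442 north), which points northwest.

NW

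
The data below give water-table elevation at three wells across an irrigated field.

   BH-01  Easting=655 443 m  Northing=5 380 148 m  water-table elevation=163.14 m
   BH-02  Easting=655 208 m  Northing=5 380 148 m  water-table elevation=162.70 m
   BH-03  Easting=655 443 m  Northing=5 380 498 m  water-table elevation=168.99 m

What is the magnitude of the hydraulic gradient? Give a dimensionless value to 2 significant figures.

∂h/∂x = (162.70 − 163.14) / (655208 − 655443) = +0.001872
∂h/∂y = (168.99 − 163.14) / (5380498 − 5380148) = +0.01671
|∇h| = √(0.001872² + 0.01671²) = 0.01681

0.017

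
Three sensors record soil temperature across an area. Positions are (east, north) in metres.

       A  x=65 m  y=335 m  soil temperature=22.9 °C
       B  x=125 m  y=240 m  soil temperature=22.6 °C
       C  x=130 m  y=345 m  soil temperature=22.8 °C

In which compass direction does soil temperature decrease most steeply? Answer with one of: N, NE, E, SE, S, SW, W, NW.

SE

Differences from A: to B (Δx, Δy, Δh) = (60, -95, -0.3); to C = (65, 10, -0.1).
Solve a·Δx + b·Δy = ΔT: det = 60·10 − 65·(-95) = 6775.
∂T/∂x = [(-0.3)·10 − (-0.1)·(-95)] / 6775 = -0.001845
∂T/∂y = [60·(-0.1) − 65·(-0.3)] / 6775 = +0.001993
Steepest decrease is along −∇f = (+0.001845 E, -0.001993 N) → southeast.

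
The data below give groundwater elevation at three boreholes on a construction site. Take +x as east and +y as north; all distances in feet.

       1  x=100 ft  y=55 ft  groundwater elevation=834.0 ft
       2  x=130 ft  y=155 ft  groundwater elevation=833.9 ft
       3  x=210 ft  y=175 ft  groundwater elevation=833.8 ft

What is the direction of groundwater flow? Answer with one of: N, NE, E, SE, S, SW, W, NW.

Three-point gradient (reference 1): Δ to 2 = (30, 100, -0.1), Δ to 3 = (110, 120, -0.2).
∂h/∂x = -0.001081, ∂h/∂y = -0.0006757 (det = -7400).
Flow = −∇h = (+0.001081 east, +0.0006757 north), which points northeast.

NE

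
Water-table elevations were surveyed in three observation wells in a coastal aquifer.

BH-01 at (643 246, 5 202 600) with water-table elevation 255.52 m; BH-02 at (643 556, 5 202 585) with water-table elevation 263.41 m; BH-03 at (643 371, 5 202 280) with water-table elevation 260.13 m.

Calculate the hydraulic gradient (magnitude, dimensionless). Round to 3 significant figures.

0.0256

Differences from BH-01: to BH-02 (Δx, Δy, Δh) = (310, -15, +7.89); to BH-03 = (125, -320, +4.61).
Solve a·Δx + b·Δy = Δh: det = 310·(-320) − 125·(-15) = -97325.
∂h/∂x = [(+7.89)·(-320) − (+4.61)·(-15)] / -97325 = +0.02523
∂h/∂y = [310·(+4.61) − 125·(+7.89)] / -97325 = -0.004550
|∇h| = √(0.02523² + -0.004550²) = 0.02564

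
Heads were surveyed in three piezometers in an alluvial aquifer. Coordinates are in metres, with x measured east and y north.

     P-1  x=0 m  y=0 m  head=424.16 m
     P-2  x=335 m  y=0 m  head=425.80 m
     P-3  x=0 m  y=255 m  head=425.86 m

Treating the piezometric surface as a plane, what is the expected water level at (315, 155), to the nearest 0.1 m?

∂h/∂x = (425.80 − 424.16) / (335 − 0) = +0.004896
∂h/∂y = (425.86 − 424.16) / (255 − 0) = +0.006667
h(315, 155) = 424.16 + (+0.004896)·(315) + (+0.006667)·(155) = 424.16 +1.542 +1.033 = 426.735 m.

426.7 m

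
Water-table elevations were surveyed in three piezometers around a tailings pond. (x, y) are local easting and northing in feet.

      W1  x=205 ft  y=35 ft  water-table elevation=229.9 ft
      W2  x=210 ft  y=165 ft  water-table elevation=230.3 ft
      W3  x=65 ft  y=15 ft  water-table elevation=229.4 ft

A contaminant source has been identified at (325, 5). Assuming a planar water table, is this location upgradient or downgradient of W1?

upgradient

Taking W1 as reference: W2−W1 = (5, 130, +0.4); W3−W1 = (-140, -20, -0.5).
Determinant of the coordinate differences = 5·(-20) − (-140)·130 = 18100.
∂h/∂x = [(+0.4)·(-20) − (-0.5)·130] / 18100 = +0.003149
∂h/∂y = [5·(-0.5) − (-140)·(+0.4)] / 18100 = +0.002956
Head at (325, 5) = 229.9 + (+0.003149)·(120) + (+0.002956)·(-30) = 230.19 ft.
That is higher than the 229.9 ft at W1, so the point is upgradient.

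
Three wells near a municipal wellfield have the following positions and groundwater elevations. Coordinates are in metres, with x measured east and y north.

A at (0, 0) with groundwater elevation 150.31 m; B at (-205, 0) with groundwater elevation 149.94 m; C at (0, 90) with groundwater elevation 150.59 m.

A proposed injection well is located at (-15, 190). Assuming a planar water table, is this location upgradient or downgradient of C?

∂h/∂x = (149.94 − 150.31) / (-205 − 0) = +0.001805
∂h/∂y = (150.59 − 150.31) / (90 − 0) = +0.003111
Head at (-15, 190) = 150.31 + (+0.001805)·(-15) + (+0.003111)·(190) = 150.87 m.
That is higher than the 150.59 m at C, so the point is upgradient.

upgradient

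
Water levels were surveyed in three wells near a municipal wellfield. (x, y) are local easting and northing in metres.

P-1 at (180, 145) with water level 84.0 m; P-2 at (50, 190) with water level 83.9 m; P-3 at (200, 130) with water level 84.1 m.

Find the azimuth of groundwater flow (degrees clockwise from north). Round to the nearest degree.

015°

With h = a·x + b·y + c and P-1 as origin, the differences give:
  (-130)·a + 45·b = -0.1
  20·a + (-15)·b = +0.1
Eliminate b (×(-15) and ×45, subtract): 1050·a = -3.00 → a = ∂h/∂x = -0.002857
Back-substitute: b = ∂h/∂y = -0.01048.
Flow direction (−∇h) has components (+0.002857 E, +0.01048 N).
Azimuth = atan2(E, N) = atan2(+0.002857, +0.01048) = 15.3° ≈ 015°.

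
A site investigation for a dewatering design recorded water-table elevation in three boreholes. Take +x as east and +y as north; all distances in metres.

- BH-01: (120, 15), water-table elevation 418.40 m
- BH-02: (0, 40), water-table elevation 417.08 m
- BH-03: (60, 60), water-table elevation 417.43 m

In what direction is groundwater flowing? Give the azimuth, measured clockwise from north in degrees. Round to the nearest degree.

Taking BH-01 as reference: BH-02−BH-01 = (-120, 25, -1.32); BH-03−BH-01 = (-60, 45, -0.97).
Solve a·Δx + b·Δy = Δh: det = (-120)·45 − (-60)·25 = -3900.
∂h/∂x = [(-1.32)·45 − (-0.97)·25] / -3900 = +0.009013
∂h/∂y = [(-120)·(-0.97) − (-60)·(-1.32)] / -3900 = -0.009538
Flow direction (−∇h) has components (-0.009013 E, +0.009538 N).
Azimuth = atan2(E, N) = atan2(-0.009013, +0.009538) = 316.6° ≈ 317°.

317°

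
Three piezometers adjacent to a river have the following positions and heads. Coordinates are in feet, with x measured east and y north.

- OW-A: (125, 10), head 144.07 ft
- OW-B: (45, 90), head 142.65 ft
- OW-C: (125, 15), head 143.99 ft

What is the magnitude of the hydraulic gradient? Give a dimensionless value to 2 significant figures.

With h = a·x + b·y + c and OW-A as origin, the differences give:
  (-80)·a + 80·b = -1.42
  0·a + 5·b = -0.08
Eliminate b (×5 and ×80, subtract): -400·a = -0.700 → a = ∂h/∂x = +0.001750
Back-substitute: b = ∂h/∂y = -0.01600.
|∇h| = √(0.001750² + -0.01600²) = 0.0161

0.016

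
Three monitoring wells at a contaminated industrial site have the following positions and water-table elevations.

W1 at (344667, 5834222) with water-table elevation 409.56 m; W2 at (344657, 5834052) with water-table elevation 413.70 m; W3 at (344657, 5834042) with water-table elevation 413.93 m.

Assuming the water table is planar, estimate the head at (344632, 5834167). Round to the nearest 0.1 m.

411.6 m

With h = a·x + b·y + c and W1 as origin, the differences give:
  (-10)·a + (-170)·b = +4.14
  (-10)·a + (-180)·b = +4.37
Eliminate b (×(-180) and ×(-170), subtract): 100·a = -2.300 → a = ∂h/∂x = -0.02300
Back-substitute: b = ∂h/∂y = -0.02300.
h(344632, 5834167) = 409.56 + (-0.02300)·(-35) + (-0.02300)·(-55) = 409.56 +0.805 +1.265 = 411.630 m.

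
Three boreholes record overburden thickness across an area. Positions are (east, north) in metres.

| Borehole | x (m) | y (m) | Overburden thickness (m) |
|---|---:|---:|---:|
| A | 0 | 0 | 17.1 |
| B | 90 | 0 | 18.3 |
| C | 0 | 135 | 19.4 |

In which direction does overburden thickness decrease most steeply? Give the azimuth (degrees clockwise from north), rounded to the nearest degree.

218°

∂d/∂x = (18.3 − 17.1) / (90 − 0) = +0.01333
∂d/∂y = (19.4 − 17.1) / (135 − 0) = +0.01704
Steepest decrease is along −∇f: components (-0.01333 E, -0.01704 N).
Azimuth = atan2(-0.01333, -0.01704) = 218.0° ≈ 218°.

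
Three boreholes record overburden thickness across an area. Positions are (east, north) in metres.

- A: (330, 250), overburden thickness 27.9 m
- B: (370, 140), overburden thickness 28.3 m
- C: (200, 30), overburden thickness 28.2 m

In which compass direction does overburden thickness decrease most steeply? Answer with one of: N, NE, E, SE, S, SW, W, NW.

NW

Differences from A: to B (Δx, Δy, Δh) = (40, -110, +0.4); to C = (-130, -220, +0.3).
Solve a·Δx + b·Δy = Δd: det = 40·(-220) − (-130)·(-110) = -23100.
∂d/∂x = [(+0.4)·(-220) − (+0.3)·(-110)] / -23100 = +0.002381
∂d/∂y = [40·(+0.3) − (-130)·(+0.4)] / -23100 = -0.002771
Steepest decrease is along −∇f = (-0.002381 E, +0.002771 N) → northwest.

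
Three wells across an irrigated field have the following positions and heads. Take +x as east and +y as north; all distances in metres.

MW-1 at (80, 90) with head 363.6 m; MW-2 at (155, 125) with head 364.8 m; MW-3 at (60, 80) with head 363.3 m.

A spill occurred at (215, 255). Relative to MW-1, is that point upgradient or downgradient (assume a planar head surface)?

With h = a·x + b·y + c and MW-1 as origin, the differences give:
  75·a + 35·b = +1.2
  (-20)·a + (-10)·b = -0.3
Eliminate b (×(-10) and ×35, subtract): -50·a = -1.50 → a = ∂h/∂x = +0.03000
Back-substitute: b = ∂h/∂y = -0.03000.
Head at (215, 255) = 363.6 + (+0.03000)·(135) + (-0.03000)·(165) = 362.70 m.
That is lower than the 363.6 m at MW-1, so the point is downgradient.

downgradient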